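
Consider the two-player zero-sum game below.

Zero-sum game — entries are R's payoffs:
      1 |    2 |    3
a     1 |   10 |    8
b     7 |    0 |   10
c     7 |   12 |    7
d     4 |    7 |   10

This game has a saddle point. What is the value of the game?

7

Row minima: 1, 0, 7, 4 → R's maximin is 7.
Column maxima: 7, 12, 10 → C's minimax is 7.
They coincide at (c, 1), so the value is 7.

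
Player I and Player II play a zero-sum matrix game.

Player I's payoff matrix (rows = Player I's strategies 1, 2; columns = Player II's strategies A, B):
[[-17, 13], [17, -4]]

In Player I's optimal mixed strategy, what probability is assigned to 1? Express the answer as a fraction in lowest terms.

Row minima are -17 and -4, so Player I's maximin is -4; column maxima are 17 and 13, so Player II's minimax is 13. These differ, so the equilibrium is in mixed strategies.
Let Player I play 1 with probability p. Player II is indifferent when −17p + 17(1−p) = 13p − 4(1−p), giving p = 7/17.

7/17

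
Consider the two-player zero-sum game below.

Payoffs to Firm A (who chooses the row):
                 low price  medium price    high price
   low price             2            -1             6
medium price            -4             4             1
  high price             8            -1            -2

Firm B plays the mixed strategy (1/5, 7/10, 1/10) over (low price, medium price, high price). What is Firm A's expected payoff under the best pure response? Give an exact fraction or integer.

21/10

low price: (2)·(1/5) + (-1)·(7/10) + (6)·(1/10) = 3/10.
medium price: (-4)·(1/5) + (4)·(7/10) + (1)·(1/10) = 21/10.
high price: (8)·(1/5) + (-1)·(7/10) + (-2)·(1/10) = 7/10.
The best pure response is medium price with expected payoff 21/10.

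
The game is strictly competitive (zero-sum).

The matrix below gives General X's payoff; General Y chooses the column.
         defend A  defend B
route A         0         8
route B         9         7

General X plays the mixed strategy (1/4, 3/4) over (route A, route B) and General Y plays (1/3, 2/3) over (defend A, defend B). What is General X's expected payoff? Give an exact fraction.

85/12

Against (1/3, 2/3), each row's expected payoff is route A: 16/3; route B: 23/3.
Taking the (1/4, 3/4)-weighted average: (1/4)·(16/3) + (3/4)·(23/3) = 85/12.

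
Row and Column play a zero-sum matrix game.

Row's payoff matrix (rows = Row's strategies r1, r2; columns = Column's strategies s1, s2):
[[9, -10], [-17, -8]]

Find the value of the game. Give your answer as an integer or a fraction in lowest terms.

-121/14

Row minima are -10 and -17, so Row's maximin is -10; column maxima are 9 and -8, so Column's minimax is -8. These differ, so the equilibrium is in mixed strategies.
Let Row play r1 with probability p. Column is indifferent when 9p − 17(1−p) = −10p − 8(1−p), giving p = 9/28.
Let Column play s1 with probability q. Row is indifferent when 9q − 10(1−q) = −17q − 8(1−q), giving q = 1/14.
The value is 9·(1/14) + (-10)·(13/14) = -121/14.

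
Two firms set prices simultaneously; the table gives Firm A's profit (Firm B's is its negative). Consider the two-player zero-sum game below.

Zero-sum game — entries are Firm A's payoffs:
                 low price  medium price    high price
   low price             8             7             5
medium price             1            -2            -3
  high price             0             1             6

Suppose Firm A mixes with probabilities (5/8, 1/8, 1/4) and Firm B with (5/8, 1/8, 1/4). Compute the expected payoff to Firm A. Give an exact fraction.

Against (5/8, 1/8, 1/4), each row's expected payoff is low price: 57/8; medium price: -3/8; high price: 13/8.
Taking the (5/8, 1/8, 1/4)-weighted average: (5/8)·(57/8) + (1/8)·(-3/8) + (1/4)·(13/8) = 77/16.

77/16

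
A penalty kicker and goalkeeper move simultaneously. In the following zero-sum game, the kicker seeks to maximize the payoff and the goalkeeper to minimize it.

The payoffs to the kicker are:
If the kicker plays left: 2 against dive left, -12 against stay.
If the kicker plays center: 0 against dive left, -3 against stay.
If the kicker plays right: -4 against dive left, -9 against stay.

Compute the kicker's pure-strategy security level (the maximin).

-3

The worst-case payoff for each row is left: -12, center: -3, right: -9.
The best of these is -3.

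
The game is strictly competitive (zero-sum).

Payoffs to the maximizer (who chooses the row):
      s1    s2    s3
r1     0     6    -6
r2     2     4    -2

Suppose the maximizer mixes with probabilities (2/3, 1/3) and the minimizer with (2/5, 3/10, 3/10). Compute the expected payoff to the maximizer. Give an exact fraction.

7/15

Against (2/5, 3/10, 3/10), each row's expected payoff is r1: 0; r2: 7/5.
Taking the (2/3, 1/3)-weighted average: (2/3)·(0) + (1/3)·(7/5) = 7/15.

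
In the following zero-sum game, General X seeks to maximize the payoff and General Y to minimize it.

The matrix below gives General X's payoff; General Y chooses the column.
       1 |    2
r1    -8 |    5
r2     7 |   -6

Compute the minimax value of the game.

-1/2

Row minima are -8 and -6, so General X's maximin is -6; column maxima are 7 and 5, so General Y's minimax is 5. These differ, so the equilibrium is in mixed strategies.
Let General X play r1 with probability p. General Y is indifferent when −8p + 7(1−p) = 5p − 6(1−p), giving p = 1/2.
Let General Y play 1 with probability q. General X is indifferent when −8q + 5(1−q) = 7q − 6(1−q), giving q = 11/26.
The value is -8·(11/26) + (5)·(15/26) = -1/2.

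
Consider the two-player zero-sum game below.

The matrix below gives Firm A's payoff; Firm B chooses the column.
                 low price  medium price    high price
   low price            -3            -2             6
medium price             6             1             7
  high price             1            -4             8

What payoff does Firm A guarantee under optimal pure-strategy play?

Row minima: -3, 1, -4 → Firm A's maximin is 1.
Column maxima: 6, 1, 8 → Firm B's minimax is 1.
They coincide at (medium price, medium price), so the value is 1.

1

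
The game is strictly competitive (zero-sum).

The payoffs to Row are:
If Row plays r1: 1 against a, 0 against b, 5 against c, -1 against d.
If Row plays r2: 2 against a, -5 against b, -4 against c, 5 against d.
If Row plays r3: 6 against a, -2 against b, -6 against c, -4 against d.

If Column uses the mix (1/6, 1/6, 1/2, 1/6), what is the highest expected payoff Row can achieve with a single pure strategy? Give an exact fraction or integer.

r1: (1)·(1/6) + (0)·(1/6) + (5)·(1/2) + (-1)·(1/6) = 5/2.
r2: (2)·(1/6) + (-5)·(1/6) + (-4)·(1/2) + (5)·(1/6) = -5/3.
r3: (6)·(1/6) + (-2)·(1/6) + (-6)·(1/2) + (-4)·(1/6) = -3.
The best pure response is r1 with expected payoff 5/2.

5/2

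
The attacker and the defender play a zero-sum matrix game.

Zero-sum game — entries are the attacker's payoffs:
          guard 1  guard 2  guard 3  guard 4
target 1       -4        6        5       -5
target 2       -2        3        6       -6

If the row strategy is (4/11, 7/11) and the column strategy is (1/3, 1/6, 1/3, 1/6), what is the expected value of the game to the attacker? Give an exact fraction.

Against (1/3, 1/6, 1/3, 1/6), each row's expected payoff is target 1: 1/2; target 2: 5/6.
Taking the (4/11, 7/11)-weighted average: (4/11)·(1/2) + (7/11)·(5/6) = 47/66.

47/66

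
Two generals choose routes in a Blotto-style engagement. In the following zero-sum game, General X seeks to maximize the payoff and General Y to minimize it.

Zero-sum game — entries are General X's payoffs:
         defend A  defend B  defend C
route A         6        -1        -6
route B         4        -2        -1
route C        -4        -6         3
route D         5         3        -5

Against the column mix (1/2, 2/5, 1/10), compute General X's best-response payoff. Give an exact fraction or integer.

16/5

route A: (6)·(1/2) + (-1)·(2/5) + (-6)·(1/10) = 2.
route B: (4)·(1/2) + (-2)·(2/5) + (-1)·(1/10) = 11/10.
route C: (-4)·(1/2) + (-6)·(2/5) + (3)·(1/10) = -41/10.
route D: (5)·(1/2) + (3)·(2/5) + (-5)·(1/10) = 16/5.
The best pure response is route D with expected payoff 16/5.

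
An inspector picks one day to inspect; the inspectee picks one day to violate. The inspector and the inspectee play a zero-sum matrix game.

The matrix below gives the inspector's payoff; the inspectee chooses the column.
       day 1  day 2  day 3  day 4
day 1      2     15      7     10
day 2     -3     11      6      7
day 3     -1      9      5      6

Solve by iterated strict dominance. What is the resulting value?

Column day 3 is strictly dominated by day 1 for the inspectee (2<7, -3<6, -1<5); eliminate day 3.
Row day 2 is strictly dominated by row day 1 (2>-3, 15>11, 10>7); eliminate day 2.
Row day 3 is strictly dominated by row day 1 (2>-1, 15>9, 10>6); eliminate day 3.
Column day 2 is strictly dominated by day 1 for the inspectee (2<15); eliminate day 2.
Column day 4 is strictly dominated by day 1 for the inspectee (2<10); eliminate day 4.
Only (day 1, day 1) remains, with payoff 2.

2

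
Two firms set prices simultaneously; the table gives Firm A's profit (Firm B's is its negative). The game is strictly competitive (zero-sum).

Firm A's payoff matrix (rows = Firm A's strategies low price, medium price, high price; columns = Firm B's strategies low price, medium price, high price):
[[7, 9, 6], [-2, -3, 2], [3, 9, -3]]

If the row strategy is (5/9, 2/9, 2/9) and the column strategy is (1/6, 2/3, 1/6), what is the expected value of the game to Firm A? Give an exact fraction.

Against (1/6, 2/3, 1/6), each row's expected payoff is low price: 49/6; medium price: -2; high price: 6.
Taking the (5/9, 2/9, 2/9)-weighted average: (5/9)·(49/6) + (2/9)·(-2) + (2/9)·(6) = 293/54.

293/54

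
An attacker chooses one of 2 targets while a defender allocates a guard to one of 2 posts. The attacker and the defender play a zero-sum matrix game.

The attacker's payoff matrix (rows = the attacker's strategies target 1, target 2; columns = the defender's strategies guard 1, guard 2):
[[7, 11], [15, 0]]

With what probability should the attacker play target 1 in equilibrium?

15/19

Row minima are 7 and 0, so the attacker's maximin is 7; column maxima are 15 and 11, so the defender's minimax is 11. These differ, so the equilibrium is in mixed strategies.
Let the attacker play target 1 with probability p. The defender is indifferent when 7p + 15(1−p) = 11p, giving p = 15/19.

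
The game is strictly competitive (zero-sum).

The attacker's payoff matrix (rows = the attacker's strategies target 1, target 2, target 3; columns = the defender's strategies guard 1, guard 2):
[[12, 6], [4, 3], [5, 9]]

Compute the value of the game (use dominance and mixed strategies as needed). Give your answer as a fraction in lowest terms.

39/5

Row target 2 is strictly dominated by row target 3, so the attacker never plays it.
The remaining 2×2 game on (target 1, target 3) × (guard 1, guard 2) has no saddle point. Let the attacker play target 1 with probability p; indifference gives 12p + 5(1−p) = 6p + 9(1−p), so p = 2/5.
Similarly the defender's optimal q on guard 1 is 3/10, and the value is 12·(3/10) + (6)·(7/10) = 39/5.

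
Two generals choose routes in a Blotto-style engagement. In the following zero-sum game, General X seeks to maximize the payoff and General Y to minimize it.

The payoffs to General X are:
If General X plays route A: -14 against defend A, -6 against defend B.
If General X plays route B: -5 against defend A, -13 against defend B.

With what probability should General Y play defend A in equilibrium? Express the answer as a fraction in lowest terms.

Row minima are -14 and -13, so General X's maximin is -13; column maxima are -5 and -6, so General Y's minimax is -6. These differ, so the equilibrium is in mixed strategies.
Let General Y play defend A with probability q. General X is indifferent when −14q − 6(1−q) = −5q − 13(1−q), giving q = 7/16.

7/16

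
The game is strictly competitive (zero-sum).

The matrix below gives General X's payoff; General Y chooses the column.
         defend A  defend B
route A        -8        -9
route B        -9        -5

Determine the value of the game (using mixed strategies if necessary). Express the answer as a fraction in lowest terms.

-41/5

Row minima are -9 and -9, so General X's maximin is -9; column maxima are -8 and -5, so General Y's minimax is -8. These differ, so the equilibrium is in mixed strategies.
Let General X play route A with probability p. General Y is indifferent when −8p − 9(1−p) = −9p − 5(1−p), giving p = 4/5.
Let General Y play defend A with probability q. General X is indifferent when −8q − 9(1−q) = −9q − 5(1−q), giving q = 4/5.
The value is -8·(4/5) + (-9)·(1/5) = -41/5.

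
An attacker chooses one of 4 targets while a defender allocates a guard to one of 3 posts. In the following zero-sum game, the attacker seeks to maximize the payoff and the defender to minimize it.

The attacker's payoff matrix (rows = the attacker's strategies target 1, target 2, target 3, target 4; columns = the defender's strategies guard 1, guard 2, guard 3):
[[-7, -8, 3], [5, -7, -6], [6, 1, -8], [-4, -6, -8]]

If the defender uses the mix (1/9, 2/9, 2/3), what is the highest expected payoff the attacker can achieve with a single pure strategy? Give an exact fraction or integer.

-5/9

target 1: (-7)·(1/9) + (-8)·(2/9) + (3)·(2/3) = -5/9.
target 2: (5)·(1/9) + (-7)·(2/9) + (-6)·(2/3) = -5.
target 3: (6)·(1/9) + (1)·(2/9) + (-8)·(2/3) = -40/9.
target 4: (-4)·(1/9) + (-6)·(2/9) + (-8)·(2/3) = -64/9.
The best pure response is target 1 with expected payoff -5/9.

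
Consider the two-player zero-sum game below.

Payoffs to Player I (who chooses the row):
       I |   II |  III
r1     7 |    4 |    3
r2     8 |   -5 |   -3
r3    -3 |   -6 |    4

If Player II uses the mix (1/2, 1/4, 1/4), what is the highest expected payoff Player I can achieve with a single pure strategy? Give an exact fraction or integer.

21/4

r1: (7)·(1/2) + (4)·(1/4) + (3)·(1/4) = 21/4.
r2: (8)·(1/2) + (-5)·(1/4) + (-3)·(1/4) = 2.
r3: (-3)·(1/2) + (-6)·(1/4) + (4)·(1/4) = -2.
The best pure response is r1 with expected payoff 21/4.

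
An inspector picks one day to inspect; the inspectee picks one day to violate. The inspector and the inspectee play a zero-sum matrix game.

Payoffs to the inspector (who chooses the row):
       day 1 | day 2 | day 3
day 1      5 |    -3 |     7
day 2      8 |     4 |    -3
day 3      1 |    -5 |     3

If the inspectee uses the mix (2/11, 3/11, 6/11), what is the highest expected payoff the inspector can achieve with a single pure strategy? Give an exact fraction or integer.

day 1: (5)·(2/11) + (-3)·(3/11) + (7)·(6/11) = 43/11.
day 2: (8)·(2/11) + (4)·(3/11) + (-3)·(6/11) = 10/11.
day 3: (1)·(2/11) + (-5)·(3/11) + (3)·(6/11) = 5/11.
The best pure response is day 1 with expected payoff 43/11.

43/11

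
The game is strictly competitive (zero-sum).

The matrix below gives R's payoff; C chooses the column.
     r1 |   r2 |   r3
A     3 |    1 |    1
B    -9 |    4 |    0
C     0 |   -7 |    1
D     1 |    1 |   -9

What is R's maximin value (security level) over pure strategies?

The worst-case payoff for each row is A: 1, B: -9, C: -7, D: -9.
The best of these is 1.

1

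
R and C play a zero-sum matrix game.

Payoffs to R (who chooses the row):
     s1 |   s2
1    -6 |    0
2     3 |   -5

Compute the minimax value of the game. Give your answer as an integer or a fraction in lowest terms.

-15/7

Row minima are -6 and -5, so R's maximin is -5; column maxima are 3 and 0, so C's minimax is 0. These differ, so the equilibrium is in mixed strategies.
Let R play 1 with probability p. C is indifferent when −6p + 3(1−p) = −5(1−p), giving p = 4/7.
Let C play s1 with probability q. R is indifferent when −6q = 3q − 5(1−q), giving q = 5/14.
The value is -6·(5/14) + (0)·(9/14) = -15/7.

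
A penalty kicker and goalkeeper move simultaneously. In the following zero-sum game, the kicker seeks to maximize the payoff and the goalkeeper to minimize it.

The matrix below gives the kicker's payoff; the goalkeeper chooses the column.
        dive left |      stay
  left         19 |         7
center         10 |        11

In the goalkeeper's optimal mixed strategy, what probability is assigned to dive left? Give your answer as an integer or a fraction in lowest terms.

4/13

Row minima are 7 and 10, so the kicker's maximin is 10; column maxima are 19 and 11, so the goalkeeper's minimax is 11. These differ, so the equilibrium is in mixed strategies.
Let the goalkeeper play dive left with probability q. The kicker is indifferent when 19q + 7(1−q) = 10q + 11(1−q), giving q = 4/13.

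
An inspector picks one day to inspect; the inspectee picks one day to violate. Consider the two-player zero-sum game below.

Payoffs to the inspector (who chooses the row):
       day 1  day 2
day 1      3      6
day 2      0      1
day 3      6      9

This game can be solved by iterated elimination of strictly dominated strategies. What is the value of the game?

Column day 2 is strictly dominated by day 1 for the inspectee (3<6, 0<1, 6<9); eliminate day 2.
Row day 2 is strictly dominated by row day 1 (3>0); eliminate day 2.
Row day 1 is strictly dominated by row day 3 (6>3); eliminate day 1.
Only (day 3, day 1) remains, with payoff 6.

6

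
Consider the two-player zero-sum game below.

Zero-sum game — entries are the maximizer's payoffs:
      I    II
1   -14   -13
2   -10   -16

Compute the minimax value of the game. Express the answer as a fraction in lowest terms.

-94/7

Row minima are -14 and -16, so the maximizer's maximin is -14; column maxima are -10 and -13, so the minimizer's minimax is -13. These differ, so the equilibrium is in mixed strategies.
Let the maximizer play 1 with probability p. The minimizer is indifferent when −14p − 10(1−p) = −13p − 16(1−p), giving p = 6/7.
Let the minimizer play I with probability q. The maximizer is indifferent when −14q − 13(1−q) = −10q − 16(1−q), giving q = 3/7.
The value is -14·(3/7) + (-13)·(4/7) = -94/7.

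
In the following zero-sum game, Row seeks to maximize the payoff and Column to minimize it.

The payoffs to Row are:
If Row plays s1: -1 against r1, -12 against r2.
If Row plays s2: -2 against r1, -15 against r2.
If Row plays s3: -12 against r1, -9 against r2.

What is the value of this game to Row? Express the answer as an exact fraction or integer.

-135/14

Row s2 is strictly dominated by row s1, so Row never plays it.
The remaining 2×2 game on (s1, s3) × (r1, r2) has no saddle point. Let Row play s1 with probability p; indifference gives −p − 12(1−p) = −12p − 9(1−p), so p = 3/14.
Similarly Column's optimal q on r1 is 3/14, and the value is -1·(3/14) + (-12)·(11/14) = -135/14.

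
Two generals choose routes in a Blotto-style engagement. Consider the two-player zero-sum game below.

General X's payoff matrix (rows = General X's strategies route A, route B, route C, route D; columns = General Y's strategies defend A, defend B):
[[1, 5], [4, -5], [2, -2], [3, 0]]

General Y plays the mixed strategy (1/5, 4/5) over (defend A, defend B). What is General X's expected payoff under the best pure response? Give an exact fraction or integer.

21/5

route A: (1)·(1/5) + (5)·(4/5) = 21/5.
route B: (4)·(1/5) + (-5)·(4/5) = -16/5.
route C: (2)·(1/5) + (-2)·(4/5) = -6/5.
route D: (3)·(1/5) + (0)·(4/5) = 3/5.
The best pure response is route A with expected payoff 21/5.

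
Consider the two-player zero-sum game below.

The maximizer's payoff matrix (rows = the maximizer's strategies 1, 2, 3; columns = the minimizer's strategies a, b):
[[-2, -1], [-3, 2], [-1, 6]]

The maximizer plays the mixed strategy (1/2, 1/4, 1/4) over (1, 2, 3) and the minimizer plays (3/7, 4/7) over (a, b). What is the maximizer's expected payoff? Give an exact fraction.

0

Against (3/7, 4/7), each row's expected payoff is 1: -10/7; 2: -1/7; 3: 3.
Taking the (1/2, 1/4, 1/4)-weighted average: (1/2)·(-10/7) + (1/4)·(-1/7) + (1/4)·(3) = 0.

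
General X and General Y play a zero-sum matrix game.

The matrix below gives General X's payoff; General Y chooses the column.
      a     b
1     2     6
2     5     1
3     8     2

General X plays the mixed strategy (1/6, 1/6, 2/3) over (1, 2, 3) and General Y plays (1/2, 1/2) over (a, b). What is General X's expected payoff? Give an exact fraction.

Against (1/2, 1/2), each row's expected payoff is 1: 4; 2: 3; 3: 5.
Taking the (1/6, 1/6, 2/3)-weighted average: (1/6)·(4) + (1/6)·(3) + (2/3)·(5) = 9/2.

9/2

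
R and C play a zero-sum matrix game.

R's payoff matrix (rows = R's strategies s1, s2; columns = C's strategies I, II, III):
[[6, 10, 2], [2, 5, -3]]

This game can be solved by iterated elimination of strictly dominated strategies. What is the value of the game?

2

Column II is strictly dominated by I for C (6<10, 2<5); eliminate II.
Row s2 is strictly dominated by row s1 (6>2, 2>-3); eliminate s2.
Column I is strictly dominated by III for C (2<6); eliminate I.
Only (s1, III) remains, with payoff 2.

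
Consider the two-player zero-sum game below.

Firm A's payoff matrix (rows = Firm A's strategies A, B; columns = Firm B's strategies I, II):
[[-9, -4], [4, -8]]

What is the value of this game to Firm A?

-88/17

Row minima are -9 and -8, so Firm A's maximin is -8; column maxima are 4 and -4, so Firm B's minimax is -4. These differ, so the equilibrium is in mixed strategies.
Let Firm A play A with probability p. Firm B is indifferent when −9p + 4(1−p) = −4p − 8(1−p), giving p = 12/17.
Let Firm B play I with probability q. Firm A is indifferent when −9q − 4(1−q) = 4q − 8(1−q), giving q = 4/17.
The value is -9·(4/17) + (-4)·(13/17) = -88/17.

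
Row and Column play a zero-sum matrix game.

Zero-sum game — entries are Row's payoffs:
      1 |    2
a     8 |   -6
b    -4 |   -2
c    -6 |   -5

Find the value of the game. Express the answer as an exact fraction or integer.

Row c is strictly dominated by row b, so Row never plays it.
The remaining 2×2 game on (a, b) × (1, 2) has no saddle point. Let Row play a with probability p; indifference gives 8p − 4(1−p) = −6p − 2(1−p), so p = 1/8.
Similarly Column's optimal q on 1 is 1/4, and the value is 8·(1/4) + (-6)·(3/4) = -5/2.

-5/2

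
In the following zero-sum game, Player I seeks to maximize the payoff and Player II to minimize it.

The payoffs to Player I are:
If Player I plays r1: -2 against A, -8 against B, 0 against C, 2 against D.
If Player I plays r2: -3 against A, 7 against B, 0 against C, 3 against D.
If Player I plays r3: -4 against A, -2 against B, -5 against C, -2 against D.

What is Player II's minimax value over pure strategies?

-2

The worst case (largest entry) in each column is A: -2, B: 7, C: 0, D: 3.
The best (smallest) of these is -2.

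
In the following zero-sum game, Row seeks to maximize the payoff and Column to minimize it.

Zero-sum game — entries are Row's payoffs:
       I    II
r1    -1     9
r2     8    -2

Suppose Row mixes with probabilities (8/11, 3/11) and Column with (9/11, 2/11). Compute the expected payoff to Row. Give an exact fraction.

Against (9/11, 2/11), each row's expected payoff is r1: 9/11; r2: 68/11.
Taking the (8/11, 3/11)-weighted average: (8/11)·(9/11) + (3/11)·(68/11) = 276/121.

276/121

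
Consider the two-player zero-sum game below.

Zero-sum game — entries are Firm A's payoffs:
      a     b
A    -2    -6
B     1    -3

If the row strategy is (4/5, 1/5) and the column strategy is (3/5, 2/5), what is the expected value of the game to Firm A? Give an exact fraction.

Against (3/5, 2/5), each row's expected payoff is A: -18/5; B: -3/5.
Taking the (4/5, 1/5)-weighted average: (4/5)·(-18/5) + (1/5)·(-3/5) = -3.

-3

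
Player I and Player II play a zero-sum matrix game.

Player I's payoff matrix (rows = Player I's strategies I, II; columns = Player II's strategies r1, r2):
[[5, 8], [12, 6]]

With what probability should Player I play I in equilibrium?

2/3

Row minima are 5 and 6, so Player I's maximin is 6; column maxima are 12 and 8, so Player II's minimax is 8. These differ, so the equilibrium is in mixed strategies.
Let Player I play I with probability p. Player II is indifferent when 5p + 12(1−p) = 8p + 6(1−p), giving p = 2/3.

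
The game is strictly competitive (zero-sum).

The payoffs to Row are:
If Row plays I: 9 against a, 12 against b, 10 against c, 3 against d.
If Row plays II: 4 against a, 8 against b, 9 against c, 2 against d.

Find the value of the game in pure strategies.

3

Row minima: 3, 2 → Row's maximin is 3.
Column maxima: 9, 12, 10, 3 → Column's minimax is 3.
They coincide at (I, d), so the value is 3.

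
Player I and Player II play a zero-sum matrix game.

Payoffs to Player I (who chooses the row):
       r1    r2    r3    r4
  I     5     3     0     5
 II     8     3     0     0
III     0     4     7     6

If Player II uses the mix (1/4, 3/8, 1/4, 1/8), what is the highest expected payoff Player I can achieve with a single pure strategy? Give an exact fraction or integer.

4

I: (5)·(1/4) + (3)·(3/8) + (0)·(1/4) + (5)·(1/8) = 3.
II: (8)·(1/4) + (3)·(3/8) + (0)·(1/4) + (0)·(1/8) = 25/8.
III: (0)·(1/4) + (4)·(3/8) + (7)·(1/4) + (6)·(1/8) = 4.
The best pure response is III with expected payoff 4.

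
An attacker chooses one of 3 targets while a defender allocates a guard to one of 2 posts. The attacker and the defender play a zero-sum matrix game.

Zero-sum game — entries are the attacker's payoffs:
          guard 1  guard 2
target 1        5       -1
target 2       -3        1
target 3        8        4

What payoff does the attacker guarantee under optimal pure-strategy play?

4

Row minima: -1, -3, 4 → the attacker's maximin is 4.
Column maxima: 8, 4 → the defender's minimax is 4.
They coincide at (target 3, guard 2), so the value is 4.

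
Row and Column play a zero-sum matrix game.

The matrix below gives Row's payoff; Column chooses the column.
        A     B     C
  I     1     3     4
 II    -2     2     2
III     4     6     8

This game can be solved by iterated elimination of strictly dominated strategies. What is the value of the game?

Row II is strictly dominated by row I (1>-2, 3>2, 4>2); eliminate II.
Row I is strictly dominated by row III (4>1, 6>3, 8>4); eliminate I.
Column C is strictly dominated by A for Column (4<8); eliminate C.
Column B is strictly dominated by A for Column (4<6); eliminate B.
Only (III, A) remains, with payoff 4.

4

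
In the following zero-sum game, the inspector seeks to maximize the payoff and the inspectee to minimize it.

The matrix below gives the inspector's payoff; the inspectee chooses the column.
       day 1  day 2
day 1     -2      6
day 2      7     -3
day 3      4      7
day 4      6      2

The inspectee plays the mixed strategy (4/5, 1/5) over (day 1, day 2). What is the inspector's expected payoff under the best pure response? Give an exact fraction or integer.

day 1: (-2)·(4/5) + (6)·(1/5) = -2/5.
day 2: (7)·(4/5) + (-3)·(1/5) = 5.
day 3: (4)·(4/5) + (7)·(1/5) = 23/5.
day 4: (6)·(4/5) + (2)·(1/5) = 26/5.
The best pure response is day 4 with expected payoff 26/5.

26/5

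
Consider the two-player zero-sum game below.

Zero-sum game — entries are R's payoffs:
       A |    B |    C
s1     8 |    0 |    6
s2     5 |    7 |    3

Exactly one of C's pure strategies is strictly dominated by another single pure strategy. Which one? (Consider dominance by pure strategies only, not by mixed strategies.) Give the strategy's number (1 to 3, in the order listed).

C prefers columns that give R less. Compare A with C: 6 < 8, 3 < 5.
So C strictly dominates A for C; A is strictly dominated.

1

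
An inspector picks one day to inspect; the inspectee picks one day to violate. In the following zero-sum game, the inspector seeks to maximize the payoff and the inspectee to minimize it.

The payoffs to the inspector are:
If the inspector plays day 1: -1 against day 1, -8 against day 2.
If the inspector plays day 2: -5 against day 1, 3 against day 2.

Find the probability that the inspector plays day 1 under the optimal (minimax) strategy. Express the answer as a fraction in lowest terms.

8/15

Row minima are -8 and -5, so the inspector's maximin is -5; column maxima are -1 and 3, so the inspectee's minimax is -1. These differ, so the equilibrium is in mixed strategies.
Let the inspector play day 1 with probability p. The inspectee is indifferent when −p − 5(1−p) = −8p + 3(1−p), giving p = 8/15.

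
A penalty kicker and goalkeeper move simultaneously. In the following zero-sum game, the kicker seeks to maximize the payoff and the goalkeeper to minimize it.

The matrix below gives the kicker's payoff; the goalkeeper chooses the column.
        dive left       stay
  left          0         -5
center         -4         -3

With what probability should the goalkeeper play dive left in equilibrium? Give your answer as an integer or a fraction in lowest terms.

1/3

Row minima are -5 and -4, so the kicker's maximin is -4; column maxima are 0 and -3, so the goalkeeper's minimax is -3. These differ, so the equilibrium is in mixed strategies.
Let the goalkeeper play dive left with probability q. The kicker is indifferent when −5(1−q) = −4q − 3(1−q), giving q = 1/3.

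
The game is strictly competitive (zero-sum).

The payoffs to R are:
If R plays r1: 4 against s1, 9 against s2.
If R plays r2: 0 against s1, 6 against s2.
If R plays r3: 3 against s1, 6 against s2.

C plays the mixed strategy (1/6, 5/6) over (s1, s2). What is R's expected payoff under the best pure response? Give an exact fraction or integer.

49/6

r1: (4)·(1/6) + (9)·(5/6) = 49/6.
r2: (0)·(1/6) + (6)·(5/6) = 5.
r3: (3)·(1/6) + (6)·(5/6) = 11/2.
The best pure response is r1 with expected payoff 49/6.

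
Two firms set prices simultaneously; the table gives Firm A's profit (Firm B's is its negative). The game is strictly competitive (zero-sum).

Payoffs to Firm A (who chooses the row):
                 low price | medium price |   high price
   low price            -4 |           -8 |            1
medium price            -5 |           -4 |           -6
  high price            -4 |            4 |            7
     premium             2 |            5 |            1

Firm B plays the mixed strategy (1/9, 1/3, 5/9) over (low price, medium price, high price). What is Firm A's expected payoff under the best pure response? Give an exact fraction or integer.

low price: (-4)·(1/9) + (-8)·(1/3) + (1)·(5/9) = -23/9.
medium price: (-5)·(1/9) + (-4)·(1/3) + (-6)·(5/9) = -47/9.
high price: (-4)·(1/9) + (4)·(1/3) + (7)·(5/9) = 43/9.
premium: (2)·(1/9) + (5)·(1/3) + (1)·(5/9) = 22/9.
The best pure response is high price with expected payoff 43/9.

43/9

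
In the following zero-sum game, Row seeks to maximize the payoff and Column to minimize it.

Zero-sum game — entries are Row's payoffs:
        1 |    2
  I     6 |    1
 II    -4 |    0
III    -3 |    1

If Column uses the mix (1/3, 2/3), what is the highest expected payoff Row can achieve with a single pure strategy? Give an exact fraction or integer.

8/3

I: (6)·(1/3) + (1)·(2/3) = 8/3.
II: (-4)·(1/3) + (0)·(2/3) = -4/3.
III: (-3)·(1/3) + (1)·(2/3) = -1/3.
The best pure response is I with expected payoff 8/3.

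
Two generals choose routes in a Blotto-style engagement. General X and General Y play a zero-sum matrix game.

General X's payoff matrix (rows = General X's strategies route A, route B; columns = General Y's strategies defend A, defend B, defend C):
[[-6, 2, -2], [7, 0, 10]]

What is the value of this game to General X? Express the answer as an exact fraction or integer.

Column defend C is strictly dominated by defend A for General Y (it gives General X more in every row).
The remaining 2×2 game on (route A, route B) × (defend A, defend B) has no saddle point. Let General X play route A with probability p; indifference gives −6p + 7(1−p) = 2p, so p = 7/15.
Similarly General Y's optimal q on defend A is 2/15, and the value is -6·(2/15) + (2)·(13/15) = 14/15.

14/15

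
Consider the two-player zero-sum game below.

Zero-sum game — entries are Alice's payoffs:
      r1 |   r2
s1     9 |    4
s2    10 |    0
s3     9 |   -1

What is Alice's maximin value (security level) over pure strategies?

4

The worst-case payoff for each row is s1: 4, s2: 0, s3: -1.
The best of these is 4.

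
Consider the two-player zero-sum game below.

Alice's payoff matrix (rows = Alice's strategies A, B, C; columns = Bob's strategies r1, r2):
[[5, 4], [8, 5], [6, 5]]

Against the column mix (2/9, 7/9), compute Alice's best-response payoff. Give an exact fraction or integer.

17/3

A: (5)·(2/9) + (4)·(7/9) = 38/9.
B: (8)·(2/9) + (5)·(7/9) = 17/3.
C: (6)·(2/9) + (5)·(7/9) = 47/9.
The best pure response is B with expected payoff 17/3.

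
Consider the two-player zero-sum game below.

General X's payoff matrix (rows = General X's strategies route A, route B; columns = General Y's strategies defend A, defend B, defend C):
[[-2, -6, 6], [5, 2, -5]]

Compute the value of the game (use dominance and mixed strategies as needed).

Column defend A is strictly dominated by defend B for General Y (it gives General X more in every row).
The remaining 2×2 game on (route A, route B) × (defend B, defend C) has no saddle point. Let General X play route A with probability p; indifference gives −6p + 2(1−p) = 6p − 5(1−p), so p = 7/19.
Similarly General Y's optimal q on defend B is 11/19, and the value is -6·(11/19) + (6)·(8/19) = -18/19.

-18/19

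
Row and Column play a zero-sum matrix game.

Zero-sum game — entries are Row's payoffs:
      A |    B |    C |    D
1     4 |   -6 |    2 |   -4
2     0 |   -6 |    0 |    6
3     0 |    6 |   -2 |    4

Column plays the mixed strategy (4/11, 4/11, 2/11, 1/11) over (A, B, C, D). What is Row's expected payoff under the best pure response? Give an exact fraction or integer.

24/11

1: (4)·(4/11) + (-6)·(4/11) + (2)·(2/11) + (-4)·(1/11) = -8/11.
2: (0)·(4/11) + (-6)·(4/11) + (0)·(2/11) + (6)·(1/11) = -18/11.
3: (0)·(4/11) + (6)·(4/11) + (-2)·(2/11) + (4)·(1/11) = 24/11.
The best pure response is 3 with expected payoff 24/11.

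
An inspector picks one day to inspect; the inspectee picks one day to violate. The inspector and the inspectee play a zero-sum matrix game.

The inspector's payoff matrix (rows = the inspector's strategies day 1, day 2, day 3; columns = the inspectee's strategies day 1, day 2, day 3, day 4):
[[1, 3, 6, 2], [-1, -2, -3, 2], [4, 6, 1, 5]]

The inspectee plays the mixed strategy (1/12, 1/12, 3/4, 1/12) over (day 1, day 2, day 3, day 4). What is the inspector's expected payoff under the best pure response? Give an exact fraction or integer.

day 1: (1)·(1/12) + (3)·(1/12) + (6)·(3/4) + (2)·(1/12) = 5.
day 2: (-1)·(1/12) + (-2)·(1/12) + (-3)·(3/4) + (2)·(1/12) = -7/3.
day 3: (4)·(1/12) + (6)·(1/12) + (1)·(3/4) + (5)·(1/12) = 2.
The best pure response is day 1 with expected payoff 5.

5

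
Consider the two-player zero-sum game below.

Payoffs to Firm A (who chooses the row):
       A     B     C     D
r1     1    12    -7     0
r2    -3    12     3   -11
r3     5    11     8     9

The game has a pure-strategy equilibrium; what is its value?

Row minima: -7, -11, 5 → Firm A's maximin is 5.
Column maxima: 5, 12, 8, 9 → Firm B's minimax is 5.
They coincide at (r3, A), so the value is 5.

5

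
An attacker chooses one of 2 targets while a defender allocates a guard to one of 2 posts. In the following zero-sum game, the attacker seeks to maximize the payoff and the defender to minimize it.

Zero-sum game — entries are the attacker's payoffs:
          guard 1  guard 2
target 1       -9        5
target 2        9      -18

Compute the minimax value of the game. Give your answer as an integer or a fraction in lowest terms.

-117/41

Row minima are -9 and -18, so the attacker's maximin is -9; column maxima are 9 and 5, so the defender's minimax is 5. These differ, so the equilibrium is in mixed strategies.
Let the attacker play target 1 with probability p. The defender is indifferent when −9p + 9(1−p) = 5p − 18(1−p), giving p = 27/41.
Let the defender play guard 1 with probability q. The attacker is indifferent when −9q + 5(1−q) = 9q − 18(1−q), giving q = 23/41.
The value is -9·(23/41) + (5)·(18/41) = -117/41.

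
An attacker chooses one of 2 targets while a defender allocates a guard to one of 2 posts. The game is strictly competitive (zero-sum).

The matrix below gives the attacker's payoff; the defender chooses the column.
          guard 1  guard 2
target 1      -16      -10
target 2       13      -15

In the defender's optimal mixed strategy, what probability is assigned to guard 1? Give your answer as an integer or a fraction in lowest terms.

Row minima are -16 and -15, so the attacker's maximin is -15; column maxima are 13 and -10, so the defender's minimax is -10. These differ, so the equilibrium is in mixed strategies.
Let the defender play guard 1 with probability q. The attacker is indifferent when −16q − 10(1−q) = 13q − 15(1−q), giving q = 5/34.

5/34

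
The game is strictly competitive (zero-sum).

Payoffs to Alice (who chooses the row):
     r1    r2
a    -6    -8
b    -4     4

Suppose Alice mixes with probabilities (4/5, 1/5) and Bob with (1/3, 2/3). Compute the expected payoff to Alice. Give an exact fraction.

-28/5

Against (1/3, 2/3), each row's expected payoff is a: -22/3; b: 4/3.
Taking the (4/5, 1/5)-weighted average: (4/5)·(-22/3) + (1/5)·(4/3) = -28/5.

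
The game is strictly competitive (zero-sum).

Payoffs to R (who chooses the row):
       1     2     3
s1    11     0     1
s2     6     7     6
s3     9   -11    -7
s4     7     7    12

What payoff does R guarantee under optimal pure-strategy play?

Row minima: 0, 6, -11, 7 → R's maximin is 7.
Column maxima: 11, 7, 12 → C's minimax is 7.
They coincide at (s4, 2), so the value is 7.

7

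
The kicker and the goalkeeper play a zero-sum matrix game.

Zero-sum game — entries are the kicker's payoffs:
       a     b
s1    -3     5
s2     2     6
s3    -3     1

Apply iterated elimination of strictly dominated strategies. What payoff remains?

Row s3 is strictly dominated by row s2 (2>-3, 6>1); eliminate s3.
Column b is strictly dominated by a for the goalkeeper (-3<5, 2<6); eliminate b.
Row s1 is strictly dominated by row s2 (2>-3); eliminate s1.
Only (s2, a) remains, with payoff 2.

2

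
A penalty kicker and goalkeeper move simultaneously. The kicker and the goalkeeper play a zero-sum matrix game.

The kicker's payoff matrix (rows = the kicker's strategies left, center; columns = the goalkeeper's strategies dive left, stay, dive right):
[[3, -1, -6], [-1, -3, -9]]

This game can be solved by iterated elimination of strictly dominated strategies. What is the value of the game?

Column dive left is strictly dominated by stay for the goalkeeper (-1<3, -3<-1); eliminate dive left.
Column stay is strictly dominated by dive right for the goalkeeper (-6<-1, -9<-3); eliminate stay.
Row center is strictly dominated by row left (-6>-9); eliminate center.
Only (left, dive right) remains, with payoff -6.

-6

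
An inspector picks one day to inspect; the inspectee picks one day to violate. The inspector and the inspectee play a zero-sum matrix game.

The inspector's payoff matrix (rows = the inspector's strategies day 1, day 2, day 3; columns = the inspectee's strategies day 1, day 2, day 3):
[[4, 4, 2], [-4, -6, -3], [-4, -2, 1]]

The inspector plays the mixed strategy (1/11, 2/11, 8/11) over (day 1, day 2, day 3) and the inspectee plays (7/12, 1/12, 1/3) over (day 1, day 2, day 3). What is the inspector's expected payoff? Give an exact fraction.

-65/33

Against (7/12, 1/12, 1/3), each row's expected payoff is day 1: 10/3; day 2: -23/6; day 3: -13/6.
Taking the (1/11, 2/11, 8/11)-weighted average: (1/11)·(10/3) + (2/11)·(-23/6) + (8/11)·(-13/6) = -65/33.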